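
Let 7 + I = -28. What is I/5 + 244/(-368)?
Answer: -705/92 ≈ -7.6630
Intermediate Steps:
I = -35 (I = -7 - 28 = -35)
I/5 + 244/(-368) = -35/5 + 244/(-368) = -35*⅕ + 244*(-1/368) = -7 - 61/92 = -705/92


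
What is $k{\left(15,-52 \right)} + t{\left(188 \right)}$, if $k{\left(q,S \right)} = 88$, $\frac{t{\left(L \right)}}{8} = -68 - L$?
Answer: $-1960$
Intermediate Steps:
$t{\left(L \right)} = -544 - 8 L$ ($t{\left(L \right)} = 8 \left(-68 - L\right) = -544 - 8 L$)
$k{\left(15,-52 \right)} + t{\left(188 \right)} = 88 - 2048 = -1960$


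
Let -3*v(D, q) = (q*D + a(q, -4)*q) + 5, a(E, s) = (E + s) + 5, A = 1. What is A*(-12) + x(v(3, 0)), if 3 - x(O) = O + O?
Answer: -17/3 ≈ -5.6667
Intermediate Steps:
a(E, s) = 5 + E + s
v(D, q) = -5/3 - D*q/3 - q*(1 + q)/3 (v(D, q) = -((q*D + (5 + q - 4)*q) + 5)/3 = -((D*q + (1 + q)*q) + 5)/3 = -((D*q + q*(1 + q)) + 5)/3 = -(5 + D*q + q*(1 + q))/3 = -5/3 - D*q/3 - q*(1 + q)/3)
x(O) = 3 - 2*O (x(O) = 3 - (O + O) = 3 - 2*O)
A*(-12) + x(v(3, 0)) = 1*(-12) + (3 - 2*(-5/3 - 1/3*3*0 - 1/3*0*(1 + 0))) = -12 + (3 - 2*(-5/3 + 0 - 1/3*0*1)) = -12 + (3 - 2*(-5/3 + 0 + 0)) = -12 + (3 - 2*(-5/3)) = -12 + (3 + 10/3) = -12 + 19/3 = -17/3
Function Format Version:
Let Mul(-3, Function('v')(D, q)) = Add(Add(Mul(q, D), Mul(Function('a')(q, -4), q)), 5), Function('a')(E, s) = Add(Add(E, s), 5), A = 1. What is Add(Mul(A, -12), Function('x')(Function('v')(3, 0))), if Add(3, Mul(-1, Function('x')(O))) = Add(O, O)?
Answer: Rational(-17, 3) ≈ -5.6667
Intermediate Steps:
Function('a')(E, s) = Add(5, E, s)
Function('v')(D, q) = Add(Rational(-5, 3), Mul(Rational(-1, 3), D, q), Mul(Rational(-1, 3), q, Add(1, q))) (Function('v')(D, q) = Mul(Rational(-1, 3), Add(Add(Mul(q, D), Mul(Add(5, q, -4), q)), 5)) = Mul(Rational(-1, 3), Add(Add(Mul(D, q), Mul(Add(1, q), q)), 5)) = Mul(Rational(-1, 3), Add(Add(Mul(D, q), Mul(q, Add(1, q))), 5)) = Mul(Rational(-1, 3), Add(5, Mul(D, q), Mul(q, Add(1, q)))) = Add(Rational(-5, 3), Mul(Rational(-1, 3), D, q), Mul(Rational(-1, 3), q, Add(1, q))))
Function('x')(O) = Add(3, Mul(-2, O)) (Function('x')(O) = Add(3, Mul(-1, Add(O, O))) = Add(3, Mul(-1, Mul(2, O))) = Add(3, Mul(-2, O)))
Add(Mul(A, -12), Function('x')(Function('v')(3, 0))) = Add(Mul(1, -12), Add(3, Mul(-2, Add(Rational(-5, 3), Mul(Rational(-1, 3), 3, 0), Mul(Rational(-1, 3), 0, Add(1, 0)))))) = Add(-12, Add(3, Mul(-2, Add(Rational(-5, 3), 0, Mul(Rational(-1, 3), 0, 1))))) = Add(-12, Add(3, Mul(-2, Add(Rational(-5, 3), 0, 0)))) = Add(-12, Add(3, Mul(-2, Rational(-5, 3)))) = Add(-12, Add(3, Rational(10, 3))) = Add(-12, Rational(19, 3)) = Rational(-17, 3)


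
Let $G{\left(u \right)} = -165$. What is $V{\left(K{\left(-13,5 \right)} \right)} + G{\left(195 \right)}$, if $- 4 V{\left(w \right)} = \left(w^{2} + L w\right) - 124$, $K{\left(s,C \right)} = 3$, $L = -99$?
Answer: $-62$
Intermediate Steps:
$V{\left(w \right)} = 31 - \frac{w^{2}}{4} + \frac{99 w}{4}$ ($V{\left(w \right)} = - \frac{\left(w^{2} - 99 w\right) - 124}{4} = - \frac{-124 + w^{2} - 99 w}{4} = 31 - \frac{w^{2}}{4} + \frac{99 w}{4}$)
$V{\left(K{\left(-13,5 \right)} \right)} + G{\left(195 \right)} = \left(31 - \frac{3^{2}}{4} + \frac{99}{4} \cdot 3\right) - 165 = \left(31 - \frac{9}{4} + \frac{297}{4}\right) - 165 = 103 - 165 = -62$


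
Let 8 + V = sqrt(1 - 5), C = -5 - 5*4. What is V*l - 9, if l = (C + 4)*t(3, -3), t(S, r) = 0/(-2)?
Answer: -9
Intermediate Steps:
C = -25 (C = -5 - 20 = -25)
t(S, r) = 0 (t(S, r) = 0*(-1/2) = 0)
l = 0 (l = (-25 + 4)*0 = -21*0 = 0)
V = -8 + 2*I (V = -8 + sqrt(1 - 5) = -8 + sqrt(-4) = -8 + 2*I ≈ -8.0 + 2.0*I)
V*l - 9 = (-8 + 2*I)*0 - 9 = 0 - 9 = -9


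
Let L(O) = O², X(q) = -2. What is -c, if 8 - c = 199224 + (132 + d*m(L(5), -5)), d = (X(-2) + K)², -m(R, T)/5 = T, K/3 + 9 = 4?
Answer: 206573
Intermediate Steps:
K = -15 (K = -27 + 3*4 = -27 + 12 = -15)
m(R, T) = -5*T
d = 289 (d = (-2 - 15)² = (-17)² = 289)
c = -206573 (c = 8 - (199224 + (132 + 289*(-5*(-5)))) = 8 - (199224 + (132 + 289*25)) = 8 - (199224 + (132 + 7225)) = 8 - (199224 + 7357) = 8 - 1*206581 = 8 - 206581 = -206573)
-c = -1*(-206573) = 206573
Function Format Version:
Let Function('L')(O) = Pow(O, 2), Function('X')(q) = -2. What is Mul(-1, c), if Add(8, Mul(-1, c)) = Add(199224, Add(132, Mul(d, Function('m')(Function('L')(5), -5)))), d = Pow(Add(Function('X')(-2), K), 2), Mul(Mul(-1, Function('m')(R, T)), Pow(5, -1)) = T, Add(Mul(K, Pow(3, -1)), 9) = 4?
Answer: 206573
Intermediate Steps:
K = -15 (K = Add(-27, Mul(3, 4)) = Add(-27, 12) = -15)
Function('m')(R, T) = Mul(-5, T)
d = 289 (d = Pow(Add(-2, -15), 2) = Pow(-17, 2) = 289)
c = -206573 (c = Add(8, Mul(-1, Add(199224, Add(132, Mul(289, Mul(-5, -5)))))) = Add(8, Mul(-1, Add(199224, Add(132, Mul(289, 25))))) = Add(8, Mul(-1, Add(199224, Add(132, 7225)))) = Add(8, Mul(-1, Add(199224, 7357))) = Add(8, Mul(-1, 206581)) = Add(8, -206581) = -206573)
Mul(-1, c) = Mul(-1, -206573) = 206573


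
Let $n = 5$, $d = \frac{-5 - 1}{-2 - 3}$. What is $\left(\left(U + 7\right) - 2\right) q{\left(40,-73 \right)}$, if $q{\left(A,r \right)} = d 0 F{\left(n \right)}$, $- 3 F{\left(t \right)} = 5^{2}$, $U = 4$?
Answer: $0$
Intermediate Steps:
$d = \frac{6}{5}$ ($d = - \frac{6}{-5} = \left(-6\right) \left(- \frac{1}{5}\right) = \frac{6}{5} \approx 1.2$)
$F{\left(t \right)} = - \frac{25}{3}$ ($F{\left(t \right)} = - \frac{5^{2}}{3} = \left(- \frac{1}{3}\right) 25 = - \frac{25}{3}$)
$q{\left(A,r \right)} = 0$ ($q{\left(A,r \right)} = \frac{6}{5} \cdot 0 \left(- \frac{25}{3}\right) = 0 \left(- \frac{25}{3}\right) = 0$)
$\left(\left(U + 7\right) - 2\right) q{\left(40,-73 \right)} = \left(\left(4 + 7\right) - 2\right) 0 = \left(11 - 2\right) 0 = 9 \cdot 0 = 0$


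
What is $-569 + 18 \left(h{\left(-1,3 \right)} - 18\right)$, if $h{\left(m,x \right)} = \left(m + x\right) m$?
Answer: $-929$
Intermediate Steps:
$h{\left(m,x \right)} = m \left(m + x\right)$
$-569 + 18 \left(h{\left(-1,3 \right)} - 18\right) = -569 + 18 \left(- (-1 + 3) - 18\right) = -569 + 18 \left(\left(-1\right) 2 - 18\right) = -569 + 18 \left(-2 - 18\right) = -569 + 18 \left(-20\right) = -569 - 360 = -929$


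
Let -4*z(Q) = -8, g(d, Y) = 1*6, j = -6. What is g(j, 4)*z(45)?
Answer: 12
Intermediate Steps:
g(d, Y) = 6
z(Q) = 2 (z(Q) = -¼*(-8) = 2)
g(j, 4)*z(45) = 6*2 = 12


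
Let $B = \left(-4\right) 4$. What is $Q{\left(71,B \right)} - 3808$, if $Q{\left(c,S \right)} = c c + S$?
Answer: $1217$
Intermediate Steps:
$B = -16$
$Q{\left(c,S \right)} = S + c^{2}$ ($Q{\left(c,S \right)} = c^{2} + S = S + c^{2}$)
$Q{\left(71,B \right)} - 3808 = \left(-16 + 71^{2}\right) - 3808 = \left(-16 + 5041\right) - 3808 = 5025 - 3808 = 1217$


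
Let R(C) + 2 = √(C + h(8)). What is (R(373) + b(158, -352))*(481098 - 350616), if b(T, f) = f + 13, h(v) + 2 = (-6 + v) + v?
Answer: -44494362 + 130482*√381 ≈ -4.1947e+7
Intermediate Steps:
h(v) = -8 + 2*v (h(v) = -2 + ((-6 + v) + v) = -2 + (-6 + 2*v) = -8 + 2*v)
b(T, f) = 13 + f
R(C) = -2 + √(8 + C) (R(C) = -2 + √(C + (-8 + 2*8)) = -2 + √(C + (-8 + 16)) = -2 + √(C + 8) = -2 + √(8 + C))
(R(373) + b(158, -352))*(481098 - 350616) = ((-2 + √(8 + 373)) + (13 - 352))*(481098 - 350616) = ((-2 + √381) - 339)*130482 = (-341 + √381)*130482 = -44494362 + 130482*√381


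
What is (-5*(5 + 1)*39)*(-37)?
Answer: 43290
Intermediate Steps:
(-5*(5 + 1)*39)*(-37) = (-5*6*39)*(-37) = -30*39*(-37) = -1170*(-37) = 43290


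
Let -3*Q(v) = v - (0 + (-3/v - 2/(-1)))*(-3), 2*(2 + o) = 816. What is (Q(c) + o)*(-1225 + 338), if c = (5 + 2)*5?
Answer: -36547948/105 ≈ -3.4808e+5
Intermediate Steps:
o = 406 (o = -2 + (½)*816 = -2 + 408 = 406)
c = 35 (c = 7*5 = 35)
Q(v) = -2 + 3/v - v/3 (Q(v) = -(v - (0 + (-3/v - 2/(-1)))*(-3))/3 = -(v - (0 + (-3/v - 2*(-1)))*(-3))/3 = -(v - (0 + (-3/v + 2))*(-3))/3 = -(v - (0 + (2 - 3/v))*(-3))/3 = -(v - (2 - 3/v)*(-3))/3 = -(v - (-6 + 9/v))/3 = -(v + (6 - 9/v))/3 = -(6 + v - 9/v)/3 = -2 + 3/v - v/3)
(Q(c) + o)*(-1225 + 338) = ((-2 + 3/35 - ⅓*35) + 406)*(-1225 + 338) = ((-2 + 3*(1/35) - 35/3) + 406)*(-887) = ((-2 + 3/35 - 35/3) + 406)*(-887) = (-1426/105 + 406)*(-887) = (41204/105)*(-887) = -36547948/105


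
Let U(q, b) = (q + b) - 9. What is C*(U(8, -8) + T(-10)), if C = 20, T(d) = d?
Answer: -380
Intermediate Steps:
U(q, b) = -9 + b + q (U(q, b) = (b + q) - 9 = -9 + b + q)
C*(U(8, -8) + T(-10)) = 20*((-9 - 8 + 8) - 10) = 20*(-9 - 10) = 20*(-19) = -380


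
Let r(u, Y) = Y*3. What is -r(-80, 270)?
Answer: -810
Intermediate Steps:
r(u, Y) = 3*Y
-r(-80, 270) = -3*270 = -1*810 = -810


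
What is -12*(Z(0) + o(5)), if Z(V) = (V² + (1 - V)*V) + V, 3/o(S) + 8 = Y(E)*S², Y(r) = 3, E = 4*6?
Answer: -36/67 ≈ -0.53731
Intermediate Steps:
E = 24
o(S) = 3/(-8 + 3*S²)
Z(V) = V + V² + V*(1 - V) (Z(V) = (V² + V*(1 - V)) + V = V + V² + V*(1 - V))
-12*(Z(0) + o(5)) = -12*(2*0 + 3/(-8 + 3*5²)) = -12*(0 + 3/(-8 + 3*25)) = -12*(0 + 3/(-8 + 75)) = -12*(0 + 3/67) = -12*3/67 = -36/67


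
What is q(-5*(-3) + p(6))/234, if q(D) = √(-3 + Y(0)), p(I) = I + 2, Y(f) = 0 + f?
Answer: I*√3/234 ≈ 0.0074019*I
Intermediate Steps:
Y(f) = f
p(I) = 2 + I
q(D) = I*√3 (q(D) = √(-3 + 0) = √(-3) = I*√3)
q(-5*(-3) + p(6))/234 = (I*√3)/234 = (I*√3)*(1/234) = I*√3/234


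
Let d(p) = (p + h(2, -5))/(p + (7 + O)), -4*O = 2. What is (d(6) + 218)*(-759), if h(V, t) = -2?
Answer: -4142622/25 ≈ -1.6571e+5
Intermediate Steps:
O = -½ (O = -¼*2 = -½ ≈ -0.50000)
d(p) = (-2 + p)/(13/2 + p) (d(p) = (p - 2)/(p + (7 - ½)) = (-2 + p)/(p + 13/2) = (-2 + p)/(13/2 + p))
(d(6) + 218)*(-759) = (2*(-2 + 6)/(13 + 2*6) + 218)*(-759) = (2*4/(13 + 12) + 218)*(-759) = (2*4/25 + 218)*(-759) = (2*(1/25)*4 + 218)*(-759) = (8/25 + 218)*(-759) = (5458/25)*(-759) = -4142622/25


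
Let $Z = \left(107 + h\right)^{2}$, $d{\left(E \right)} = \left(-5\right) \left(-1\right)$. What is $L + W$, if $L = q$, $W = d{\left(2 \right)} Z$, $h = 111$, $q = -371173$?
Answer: $-133553$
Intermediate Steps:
$d{\left(E \right)} = 5$
$Z = 47524$ ($Z = \left(107 + 111\right)^{2} = 218^{2} = 47524$)
$W = 237620$ ($W = 5 \cdot 47524 = 237620$)
$L = -371173$
$L + W = -371173 + 237620 = -133553$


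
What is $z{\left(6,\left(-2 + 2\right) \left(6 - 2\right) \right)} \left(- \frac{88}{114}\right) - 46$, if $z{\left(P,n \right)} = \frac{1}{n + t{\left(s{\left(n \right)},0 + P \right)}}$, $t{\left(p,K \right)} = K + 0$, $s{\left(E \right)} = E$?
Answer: $- \frac{7888}{171} \approx -46.129$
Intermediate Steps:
$t{\left(p,K \right)} = K$
$z{\left(P,n \right)} = \frac{1}{P + n}$ ($z{\left(P,n \right)} = \frac{1}{n + \left(0 + P\right)} = \frac{1}{n + P} = \frac{1}{P + n}$)
$z{\left(6,\left(-2 + 2\right) \left(6 - 2\right) \right)} \left(- \frac{88}{114}\right) - 46 = \frac{\left(-88\right) \frac{1}{114}}{6 + \left(-2 + 2\right) \left(6 - 2\right)} - 46 = \frac{\left(-88\right) \frac{1}{114}}{6 + 0 \cdot 4} - 46 = \frac{1}{6 + 0} \left(- \frac{44}{57}\right) - 46 = \frac{1}{6} \left(- \frac{44}{57}\right) - 46 = - \frac{22}{171} - 46 = - \frac{7888}{171}$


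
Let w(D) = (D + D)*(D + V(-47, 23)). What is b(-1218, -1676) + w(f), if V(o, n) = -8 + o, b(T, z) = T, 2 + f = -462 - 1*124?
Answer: 754950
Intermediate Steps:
f = -588 (f = -2 + (-462 - 1*124) = -2 + (-462 - 124) = -2 - 586 = -588)
w(D) = 2*D*(-55 + D) (w(D) = (D + D)*(D + (-8 - 47)) = (2*D)*(D - 55) = (2*D)*(-55 + D) = 2*D*(-55 + D))
b(-1218, -1676) + w(f) = -1218 + 2*(-588)*(-55 - 588) = -1218 + 2*(-588)*(-643) = -1218 + 756168 = 754950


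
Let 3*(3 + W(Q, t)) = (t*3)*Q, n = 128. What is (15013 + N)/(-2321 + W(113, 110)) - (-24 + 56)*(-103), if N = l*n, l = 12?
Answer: 33325925/10106 ≈ 3297.6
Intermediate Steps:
N = 1536 (N = 12*128 = 1536)
W(Q, t) = -3 + Q*t (W(Q, t) = -3 + ((t*3)*Q)/3 = -3 + ((3*t)*Q)/3 = -3 + (3*Q*t)/3 = -3 + Q*t)
(15013 + N)/(-2321 + W(113, 110)) - (-24 + 56)*(-103) = (15013 + 1536)/(-2321 + (-3 + 113*110)) - (-24 + 56)*(-103) = 16549/(-2321 + (-3 + 12430)) - 32*(-103) = 16549/(-2321 + 12427) - 1*(-3296) = 16549/10106 + 3296 = 33325925/10106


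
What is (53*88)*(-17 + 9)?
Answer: -37312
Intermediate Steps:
(53*88)*(-17 + 9) = 4664*(-8) = -37312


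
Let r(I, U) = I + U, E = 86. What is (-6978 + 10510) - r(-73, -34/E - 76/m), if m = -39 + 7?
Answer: 1239439/344 ≈ 3603.0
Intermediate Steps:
m = -32
(-6978 + 10510) - r(-73, -34/E - 76/m) = (-6978 + 10510) - (-73 + (-34/86 - 76/(-32))) = 3532 - (-73 + (-34*1/86 - 76*(-1/32))) = 3532 - (-73 + (-17/43 + 19/8)) = 3532 - (-73 + 681/344) = 3532 - 1*(-24431/344) = 3532 + 24431/344 = 1239439/344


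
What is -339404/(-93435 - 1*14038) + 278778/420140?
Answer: 86279152277/22576853110 ≈ 3.8216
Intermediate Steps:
-339404/(-93435 - 1*14038) + 278778/420140 = -339404/(-93435 - 14038) + 278778*(1/420140) = -339404/(-107473) + 139389/210070 = -339404*(-1/107473) + 139389/210070 = 339404/107473 + 139389/210070 = 86279152277/22576853110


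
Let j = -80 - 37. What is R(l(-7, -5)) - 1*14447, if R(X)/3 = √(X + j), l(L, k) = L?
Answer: -14447 + 6*I*√31 ≈ -14447.0 + 33.407*I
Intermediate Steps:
j = -117
R(X) = 3*√(-117 + X) (R(X) = 3*√(X - 117) = 3*√(-117 + X))
R(l(-7, -5)) - 1*14447 = 3*√(-117 - 7) - 1*14447 = 3*√(-124) - 14447 = 3*(2*I*√31) - 14447 = 6*I*√31 - 14447 = -14447 + 6*I*√31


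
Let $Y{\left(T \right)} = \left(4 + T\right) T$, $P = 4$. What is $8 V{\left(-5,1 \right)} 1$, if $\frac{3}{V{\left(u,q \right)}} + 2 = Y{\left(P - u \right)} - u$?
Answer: $\frac{1}{5} \approx 0.2$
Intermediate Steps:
$Y{\left(T \right)} = T \left(4 + T\right)$
$V{\left(u,q \right)} = \frac{3}{-2 - u + \left(4 - u\right) \left(8 - u\right)}$ ($V{\left(u,q \right)} = \frac{3}{-2 - \left(u - \left(4 - u\right) \left(4 - \left(-4 + u\right)\right)\right)} = \frac{3}{-2 - \left(u - \left(4 - u\right) \left(8 - u\right)\right)} = \frac{3}{-2 - u + \left(4 - u\right) \left(8 - u\right)}$)
$8 V{\left(-5,1 \right)} 1 = 8 \frac{3}{30 + \left(-5\right)^{2} - -65} \cdot 1 = 8 \frac{3}{30 + 25 + 65} \cdot 1 = 8 \cdot \frac{3}{120} \cdot 1 = 8 \cdot 3 \cdot \frac{1}{120} \cdot 1 = 8 \cdot \frac{1}{40} \cdot 1 = \frac{1}{5} \cdot 1 = \frac{1}{5}$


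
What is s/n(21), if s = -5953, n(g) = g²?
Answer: -5953/441 ≈ -13.499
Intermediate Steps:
s/n(21) = -5953/(21²) = -5953/441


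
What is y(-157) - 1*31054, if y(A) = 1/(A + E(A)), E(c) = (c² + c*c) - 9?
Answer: -1525745127/49132 ≈ -31054.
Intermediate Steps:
E(c) = -9 + 2*c² (E(c) = (c² + c²) - 9 = 2*c² - 9 = -9 + 2*c²)
y(A) = 1/(-9 + A + 2*A²) (y(A) = 1/(A + (-9 + 2*A²)) = 1/(-9 + A + 2*A²))
y(-157) - 1*31054 = 1/(-9 - 157 + 2*(-157)²) - 1*31054 = 1/(-9 - 157 + 2*24649) - 31054 = 1/(-9 - 157 + 49298) - 31054 = 1/49132 - 31054 = -1525745127/49132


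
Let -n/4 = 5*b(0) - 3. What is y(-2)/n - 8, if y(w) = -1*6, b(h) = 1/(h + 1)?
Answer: -29/4 ≈ -7.2500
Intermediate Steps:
b(h) = 1/(1 + h)
n = -8 (n = -4*(5/(1 + 0) - 3) = -4*(5/1 - 3) = -4*(5*1 - 3) = -4*(5 - 3) = -4*2 = -8)
y(w) = -6
y(-2)/n - 8 = -6/(-8) - 8 = -6*(-⅛) - 8 = ¾ - 8 = -29/4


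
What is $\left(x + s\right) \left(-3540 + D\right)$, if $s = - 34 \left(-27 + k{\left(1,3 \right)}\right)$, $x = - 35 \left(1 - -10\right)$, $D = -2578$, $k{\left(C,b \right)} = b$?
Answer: $-2636858$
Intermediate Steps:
$x = -385$ ($x = - 35 \left(1 + 10\right) = \left(-35\right) 11 = -385$)
$s = 816$ ($s = - 34 \left(-27 + 3\right) = \left(-34\right) \left(-24\right) = 816$)
$\left(x + s\right) \left(-3540 + D\right) = \left(-385 + 816\right) \left(-3540 - 2578\right) = 431 \left(-6118\right) = -2636858$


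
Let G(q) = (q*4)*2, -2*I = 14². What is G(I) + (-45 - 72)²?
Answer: 12905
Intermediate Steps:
I = -98 (I = -½*14² = -½*196 = -98)
G(q) = 8*q (G(q) = (4*q)*2 = 8*q)
G(I) + (-45 - 72)² = 8*(-98) + (-45 - 72)² = -784 + (-117)² = -784 + 13689 = 12905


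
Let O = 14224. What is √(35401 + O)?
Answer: 5*√1985 ≈ 222.77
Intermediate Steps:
√(35401 + O) = √(35401 + 14224) = √49625 = 5*√1985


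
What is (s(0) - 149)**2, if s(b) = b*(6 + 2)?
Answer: 22201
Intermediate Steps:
s(b) = 8*b (s(b) = b*8 = 8*b)
(s(0) - 149)**2 = (8*0 - 149)**2 = (0 - 149)**2 = (-149)**2 = 22201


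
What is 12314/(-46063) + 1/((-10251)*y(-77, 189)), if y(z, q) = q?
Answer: -23857669909/89244252657 ≈ -0.26733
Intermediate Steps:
12314/(-46063) + 1/((-10251)*y(-77, 189)) = 12314/(-46063) + 1/(-10251*189) = 12314*(-1/46063) - 1/10251*1/189 = -12314/46063 - 1/1937439 = -23857669909/89244252657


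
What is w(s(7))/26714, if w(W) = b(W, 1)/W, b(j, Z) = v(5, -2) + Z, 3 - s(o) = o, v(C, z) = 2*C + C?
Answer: -2/13357 ≈ -0.00014973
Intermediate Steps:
v(C, z) = 3*C
s(o) = 3 - o
b(j, Z) = 15 + Z (b(j, Z) = 3*5 + Z = 15 + Z)
w(W) = 16/W (w(W) = (15 + 1)/W = 16/W)
w(s(7))/26714 = (16/(3 - 1*7))/26714 = (16/(3 - 7))*(1/26714) = (16/(-4))*(1/26714) = (16*(-1/4))*(1/26714) = -4*1/26714 = -2/13357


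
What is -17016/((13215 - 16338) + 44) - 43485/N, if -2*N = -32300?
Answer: 28183617/9945170 ≈ 2.8339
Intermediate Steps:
N = 16150 (N = -1/2*(-32300) = 16150)
-17016/((13215 - 16338) + 44) - 43485/N = -17016/((13215 - 16338) + 44) - 43485/16150 = -17016/(-3123 + 44) - 43485*1/16150 = -17016/(-3079) - 8697/3230 = -17016*(-1/3079) - 8697/3230 = 17016/3079 - 8697/3230 = 28183617/9945170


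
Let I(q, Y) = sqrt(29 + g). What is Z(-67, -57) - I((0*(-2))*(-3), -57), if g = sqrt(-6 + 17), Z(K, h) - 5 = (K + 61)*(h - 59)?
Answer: 701 - sqrt(29 + sqrt(11)) ≈ 695.32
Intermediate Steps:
Z(K, h) = 5 + (-59 + h)*(61 + K) (Z(K, h) = 5 + (K + 61)*(h - 59) = 5 + (61 + K)*(-59 + h) = 5 + (-59 + h)*(61 + K))
g = sqrt(11) ≈ 3.3166
I(q, Y) = sqrt(29 + sqrt(11))
Z(-67, -57) - I((0*(-2))*(-3), -57) = (-3594 - 59*(-67) + 61*(-57) - 67*(-57)) - sqrt(29 + sqrt(11)) = (-3594 + 3953 - 3477 + 3819) - sqrt(29 + sqrt(11)) = 701 - sqrt(29 + sqrt(11))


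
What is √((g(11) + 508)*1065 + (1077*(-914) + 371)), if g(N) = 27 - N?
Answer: I*√425947 ≈ 652.65*I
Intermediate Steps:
√((g(11) + 508)*1065 + (1077*(-914) + 371)) = √(((27 - 1*11) + 508)*1065 + (1077*(-914) + 371)) = √(((27 - 11) + 508)*1065 + (-984378 + 371)) = √((16 + 508)*1065 - 984007) = √(524*1065 - 984007) = √(558060 - 984007) = √(-425947) = I*√425947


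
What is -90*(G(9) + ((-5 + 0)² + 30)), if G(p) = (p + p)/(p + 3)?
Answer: -5085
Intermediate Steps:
G(p) = 2*p/(3 + p) (G(p) = (2*p)/(3 + p) = 2*p/(3 + p))
-90*(G(9) + ((-5 + 0)² + 30)) = -90*(2*9/(3 + 9) + ((-5 + 0)² + 30)) = -90*(2*9/12 + ((-5)² + 30)) = -90*(2*9*(1/12) + (25 + 30)) = -90*(3/2 + 55) = -90*113/2 = -5085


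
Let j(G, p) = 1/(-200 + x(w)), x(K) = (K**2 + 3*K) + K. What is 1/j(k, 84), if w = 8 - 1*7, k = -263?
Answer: -195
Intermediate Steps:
w = 1 (w = 8 - 7 = 1)
x(K) = K**2 + 4*K
j(G, p) = -1/195 (j(G, p) = 1/(-200 + 1*(4 + 1)) = 1/(-200 + 1*5) = 1/(-200 + 5) = 1/(-195) = -1/195)
1/j(k, 84) = 1/(-1/195) = -195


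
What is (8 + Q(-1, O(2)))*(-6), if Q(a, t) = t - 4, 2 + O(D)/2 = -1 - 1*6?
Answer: 84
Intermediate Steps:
O(D) = -18 (O(D) = -4 + 2*(-1 - 1*6) = -4 + 2*(-1 - 6) = -4 + 2*(-7) = -4 - 14 = -18)
Q(a, t) = -4 + t
(8 + Q(-1, O(2)))*(-6) = (8 + (-4 - 18))*(-6) = (8 - 22)*(-6) = -14*(-6) = 84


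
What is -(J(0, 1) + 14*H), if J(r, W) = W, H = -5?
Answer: 69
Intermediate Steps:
-(J(0, 1) + 14*H) = -(1 + 14*(-5)) = -(1 - 70) = -1*(-69) = 69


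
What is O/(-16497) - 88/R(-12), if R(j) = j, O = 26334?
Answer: 10516/1833 ≈ 5.7370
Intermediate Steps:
O/(-16497) - 88/R(-12) = 26334/(-16497) - 88/(-12) = 26334*(-1/16497) - 88*(-1/12) = -2926/1833 + 22/3 = 10516/1833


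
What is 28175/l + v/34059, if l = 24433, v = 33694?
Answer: 1782857827/832163547 ≈ 2.1424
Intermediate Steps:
28175/l + v/34059 = 28175/24433 + 33694/34059 = 1782857827/832163547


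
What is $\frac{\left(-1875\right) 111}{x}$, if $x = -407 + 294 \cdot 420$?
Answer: $- \frac{208125}{123073} \approx -1.6911$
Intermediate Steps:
$x = 123073$ ($x = -407 + 123480 = 123073$)
$\frac{\left(-1875\right) 111}{x} = \frac{\left(-1875\right) 111}{123073} = \left(-208125\right) \frac{1}{123073} = - \frac{208125}{123073}$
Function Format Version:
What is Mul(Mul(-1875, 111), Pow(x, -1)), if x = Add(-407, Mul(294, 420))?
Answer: Rational(-208125, 123073) ≈ -1.6911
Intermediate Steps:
x = 123073 (x = Add(-407, 123480) = 123073)
Mul(Mul(-1875, 111), Pow(x, -1)) = Mul(Mul(-1875, 111), Pow(123073, -1)) = Mul(-208125, Rational(1, 123073)) = Rational(-208125, 123073)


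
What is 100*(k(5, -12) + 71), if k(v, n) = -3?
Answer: 6800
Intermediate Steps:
100*(k(5, -12) + 71) = 100*(-3 + 71) = 100*68 = 6800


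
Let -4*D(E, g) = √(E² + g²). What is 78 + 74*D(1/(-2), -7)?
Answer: 78 - 37*√197/4 ≈ -51.830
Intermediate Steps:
D(E, g) = -√(E² + g²)/4
78 + 74*D(1/(-2), -7) = 78 + 74*(-√((1/(-2))² + (-7)²)/4) = 78 + 74*(-√((-½)² + 49)/4) = 78 + 74*(-√(¼ + 49)/4) = 78 + 74*(-√197/8) = 78 - 37*√197/4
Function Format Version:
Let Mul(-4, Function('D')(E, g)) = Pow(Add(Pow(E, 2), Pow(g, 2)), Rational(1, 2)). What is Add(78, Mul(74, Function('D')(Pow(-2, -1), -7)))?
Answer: Add(78, Mul(Rational(-37, 4), Pow(197, Rational(1, 2)))) ≈ -51.830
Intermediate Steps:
Function('D')(E, g) = Mul(Rational(-1, 4), Pow(Add(Pow(E, 2), Pow(g, 2)), Rational(1, 2)))
Add(78, Mul(74, Function('D')(Pow(-2, -1), -7))) = Add(78, Mul(74, Mul(Rational(-1, 4), Pow(Add(Pow(Pow(-2, -1), 2), Pow(-7, 2)), Rational(1, 2))))) = Add(78, Mul(74, Mul(Rational(-1, 4), Pow(Add(Pow(Rational(-1, 2), 2), 49), Rational(1, 2))))) = Add(78, Mul(74, Mul(Rational(-1, 4), Pow(Add(Rational(1, 4), 49), Rational(1, 2))))) = Add(78, Mul(74, Mul(Rational(-1, 4), Pow(Rational(197, 4), Rational(1, 2))))) = Add(78, Mul(74, Mul(Rational(-1, 4), Mul(Rational(1, 2), Pow(197, Rational(1, 2)))))) = Add(78, Mul(74, Mul(Rational(-1, 8), Pow(197, Rational(1, 2))))) = Add(78, Mul(Rational(-37, 4), Pow(197, Rational(1, 2))))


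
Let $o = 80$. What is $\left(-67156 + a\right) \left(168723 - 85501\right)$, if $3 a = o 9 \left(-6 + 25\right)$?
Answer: $-5209364312$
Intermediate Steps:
$a = 4560$ ($a = \frac{80 \cdot 9 \left(-6 + 25\right)}{3} = \frac{720 \cdot 19}{3} = \frac{1}{3} \cdot 13680 = 4560$)
$\left(-67156 + a\right) \left(168723 - 85501\right) = \left(-67156 + 4560\right) \left(168723 - 85501\right) = \left(-62596\right) 83222 = -5209364312$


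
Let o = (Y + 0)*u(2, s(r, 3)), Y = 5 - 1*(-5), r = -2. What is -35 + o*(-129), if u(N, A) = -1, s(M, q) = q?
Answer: 1255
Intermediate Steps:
Y = 10 (Y = 5 + 5 = 10)
o = -10 (o = (10 + 0)*(-1) = 10*(-1) = -10)
-35 + o*(-129) = -35 - 10*(-129) = -35 + 1290 = 1255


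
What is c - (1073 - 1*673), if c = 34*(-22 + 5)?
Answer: -978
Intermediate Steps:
c = -578 (c = 34*(-17) = -578)
c - (1073 - 1*673) = -578 - (1073 - 1*673) = -578 - (1073 - 673) = -578 - 1*400 = -578 - 400 = -978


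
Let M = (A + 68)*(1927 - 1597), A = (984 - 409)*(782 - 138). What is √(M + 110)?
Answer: 5*√4888862 ≈ 11055.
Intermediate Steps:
A = 370300 (A = 575*644 = 370300)
M = 122221440 (M = (370300 + 68)*(1927 - 1597) = 370368*330 = 122221440)
√(M + 110) = √(122221440 + 110) = √122221550 = 5*√4888862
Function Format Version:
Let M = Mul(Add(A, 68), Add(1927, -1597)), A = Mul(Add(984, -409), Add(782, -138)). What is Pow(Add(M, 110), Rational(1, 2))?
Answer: Mul(5, Pow(4888862, Rational(1, 2))) ≈ 11055.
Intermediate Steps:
A = 370300 (A = Mul(575, 644) = 370300)
M = 122221440 (M = Mul(Add(370300, 68), Add(1927, -1597)) = Mul(370368, 330) = 122221440)
Pow(Add(M, 110), Rational(1, 2)) = Pow(Add(122221440, 110), Rational(1, 2)) = Pow(122221550, Rational(1, 2)) = Mul(5, Pow(4888862, Rational(1, 2)))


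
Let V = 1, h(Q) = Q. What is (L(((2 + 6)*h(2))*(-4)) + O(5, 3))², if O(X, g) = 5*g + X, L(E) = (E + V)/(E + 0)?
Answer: 1803649/4096 ≈ 440.34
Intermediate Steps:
L(E) = (1 + E)/E (L(E) = (E + 1)/(E + 0) = (1 + E)/E)
O(X, g) = X + 5*g
(L(((2 + 6)*h(2))*(-4)) + O(5, 3))² = ((1 + ((2 + 6)*2)*(-4))/((((2 + 6)*2)*(-4))) + (5 + 5*3))² = ((1 + (8*2)*(-4))/(((8*2)*(-4))) + (5 + 15))² = ((1 + 16*(-4))/((16*(-4))) + 20)² = ((1 - 64)/(-64) + 20)² = (-1/64*(-63) + 20)² = (63/64 + 20)² = (1343/64)² = 1803649/4096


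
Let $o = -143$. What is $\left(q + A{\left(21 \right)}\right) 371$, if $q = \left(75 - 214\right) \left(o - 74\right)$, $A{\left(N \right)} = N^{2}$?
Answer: $11354084$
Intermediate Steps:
$q = 30163$ ($q = \left(75 - 214\right) \left(-143 - 74\right) = \left(-139\right) \left(-217\right) = 30163$)
$\left(q + A{\left(21 \right)}\right) 371 = \left(30163 + 21^{2}\right) 371 = \left(30163 + 441\right) 371 = 30604 \cdot 371 = 11354084$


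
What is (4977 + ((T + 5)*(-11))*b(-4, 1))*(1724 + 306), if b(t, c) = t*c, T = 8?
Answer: 11264470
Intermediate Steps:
b(t, c) = c*t
(4977 + ((T + 5)*(-11))*b(-4, 1))*(1724 + 306) = (4977 + ((8 + 5)*(-11))*(1*(-4)))*(1724 + 306) = (4977 + (13*(-11))*(-4))*2030 = (4977 - 143*(-4))*2030 = (4977 + 572)*2030 = 5549*2030 = 11264470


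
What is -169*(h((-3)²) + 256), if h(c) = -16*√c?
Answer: -35152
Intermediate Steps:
-169*(h((-3)²) + 256) = -169*(-16*√((-3)²) + 256) = -169*(-16*√9 + 256) = -169*(-16*3 + 256) = -169*(-48 + 256) = -169*208 = -35152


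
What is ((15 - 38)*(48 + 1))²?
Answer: 1270129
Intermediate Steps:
((15 - 38)*(48 + 1))² = (-23*49)² = (-1127)² = 1270129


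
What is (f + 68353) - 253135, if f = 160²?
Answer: -159182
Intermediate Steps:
f = 25600
(f + 68353) - 253135 = (25600 + 68353) - 253135 = 93953 - 253135 = -159182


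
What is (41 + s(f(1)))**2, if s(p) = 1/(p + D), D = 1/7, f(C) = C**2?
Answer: 112225/64 ≈ 1753.5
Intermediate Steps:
D = 1/7 ≈ 0.14286
s(p) = 1/(1/7 + p) (s(p) = 1/(p + 1/7) = 1/(1/7 + p))
(41 + s(f(1)))**2 = (41 + 7/(1 + 7*1**2))**2 = (41 + 7/(1 + 7*1))**2 = (41 + 7/(1 + 7))**2 = (41 + 7/8)**2 = (335/8)**2 = 112225/64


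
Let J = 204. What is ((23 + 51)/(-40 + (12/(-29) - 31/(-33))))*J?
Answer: -390456/1021 ≈ -382.42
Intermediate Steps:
((23 + 51)/(-40 + (12/(-29) - 31/(-33))))*J = ((23 + 51)/(-40 + (12/(-29) - 31/(-33))))*204 = (74/(-40 + (12*(-1/29) - 31*(-1/33))))*204 = (74/(-40 + (-12/29 + 31/33)))*204 = (74/(-40 + 503/957))*204 = (74/(-37777/957))*204 = (74*(-957/37777))*204 = -1914/1021*204 = -390456/1021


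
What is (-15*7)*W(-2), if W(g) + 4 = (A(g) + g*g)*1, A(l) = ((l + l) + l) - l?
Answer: 420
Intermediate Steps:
A(l) = 2*l (A(l) = (2*l + l) - l = 3*l - l = 2*l)
W(g) = -4 + g² + 2*g (W(g) = -4 + (2*g + g*g)*1 = -4 + (2*g + g²)*1 = -4 + (g² + 2*g)*1 = -4 + (g² + 2*g) = -4 + g² + 2*g)
(-15*7)*W(-2) = (-15*7)*(-4 + (-2)² + 2*(-2)) = -105*(-4 + 4 - 4) = -105*(-4) = 420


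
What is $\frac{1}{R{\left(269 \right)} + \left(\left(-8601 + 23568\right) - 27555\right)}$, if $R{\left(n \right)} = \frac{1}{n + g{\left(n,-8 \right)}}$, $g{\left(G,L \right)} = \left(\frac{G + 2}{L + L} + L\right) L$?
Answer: $- \frac{937}{11794954} \approx -7.9441 \cdot 10^{-5}$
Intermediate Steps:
$g{\left(G,L \right)} = L \left(L + \frac{2 + G}{2 L}\right)$ ($g{\left(G,L \right)} = \left(\frac{2 + G}{2 L} + L\right) L = \left(L + \frac{2 + G}{2 L}\right) L = L \left(L + \frac{2 + G}{2 L}\right)$)
$R{\left(n \right)} = \frac{1}{65 + \frac{3 n}{2}}$ ($R{\left(n \right)} = \frac{1}{n + \left(1 + \left(-8\right)^{2} + \frac{n}{2}\right)} = \frac{1}{n + \left(1 + 64 + \frac{n}{2}\right)} = \frac{1}{n + \left(65 + \frac{n}{2}\right)} = \frac{1}{65 + \frac{3 n}{2}}$)
$\frac{1}{R{\left(269 \right)} + \left(\left(-8601 + 23568\right) - 27555\right)} = \frac{1}{\frac{2}{130 + 3 \cdot 269} + \left(\left(-8601 + 23568\right) - 27555\right)} = \frac{1}{\frac{2}{130 + 807} + \left(14967 - 27555\right)} = \frac{1}{\frac{2}{937} - 12588} = \frac{1}{- \frac{11794954}{937}} = - \frac{937}{11794954}$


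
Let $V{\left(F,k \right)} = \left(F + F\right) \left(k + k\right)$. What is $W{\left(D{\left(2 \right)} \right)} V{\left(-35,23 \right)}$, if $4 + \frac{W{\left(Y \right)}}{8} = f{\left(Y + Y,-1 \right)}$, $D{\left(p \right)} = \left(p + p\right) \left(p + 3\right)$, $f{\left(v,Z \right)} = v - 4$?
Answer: $-824320$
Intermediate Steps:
$V{\left(F,k \right)} = 4 F k$ ($V{\left(F,k \right)} = 2 F 2 k = 4 F k$)
$f{\left(v,Z \right)} = -4 + v$
$D{\left(p \right)} = 2 p \left(3 + p\right)$
$W{\left(Y \right)} = -64 + 16 Y$ ($W{\left(Y \right)} = -32 + 8 \left(-4 + \left(Y + Y\right)\right) = -32 + 8 \left(-4 + 2 Y\right) = -32 + \left(-32 + 16 Y\right) = -64 + 16 Y$)
$W{\left(D{\left(2 \right)} \right)} V{\left(-35,23 \right)} = \left(-64 + 16 \cdot 2 \cdot 2 \left(3 + 2\right)\right) 4 \left(-35\right) 23 = \left(-64 + 16 \cdot 2 \cdot 2 \cdot 5\right) \left(-3220\right) = \left(-64 + 16 \cdot 20\right) \left(-3220\right) = \left(-64 + 320\right) \left(-3220\right) = 256 \left(-3220\right) = -824320$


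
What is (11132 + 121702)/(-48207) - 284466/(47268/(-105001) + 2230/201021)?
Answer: 3710896878424801715/5727800240287 ≈ 6.4788e+5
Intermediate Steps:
(11132 + 121702)/(-48207) - 284466/(47268/(-105001) + 2230/201021) = 132834*(-1/48207) - 284466/(47268*(-1/105001) + 2230*(1/201021)) = -44278/16069 - 284466/(-3636/8077 + 2230/201021) = -44278/16069 - 284466/(-712900646/1623646617) = -44278/16069 - 284466*(-1623646617/712900646) = -44278/16069 + 230936129275761/356450323 = 3710896878424801715/5727800240287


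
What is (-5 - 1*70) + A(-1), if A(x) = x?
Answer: -76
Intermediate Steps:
(-5 - 1*70) + A(-1) = (-5 - 1*70) - 1 = (-5 - 70) - 1 = -75 - 1 = -76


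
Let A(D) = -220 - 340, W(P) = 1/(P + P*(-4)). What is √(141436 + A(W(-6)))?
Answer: 2*√35219 ≈ 375.33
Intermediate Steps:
W(P) = -1/(3*P) (W(P) = 1/(P - 4*P) = 1/(-3*P) = -1/(3*P))
A(D) = -560
√(141436 + A(W(-6))) = √(141436 - 560) = √140876 = 2*√35219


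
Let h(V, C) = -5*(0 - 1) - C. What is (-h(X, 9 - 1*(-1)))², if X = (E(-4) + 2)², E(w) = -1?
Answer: 25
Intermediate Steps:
X = 1 (X = (-1 + 2)² = 1² = 1)
h(V, C) = 5 - C (h(V, C) = -5*(-1) - C = 5 - C)
(-h(X, 9 - 1*(-1)))² = (-(5 - (9 - 1*(-1))))² = (-(5 - (9 + 1)))² = (-(5 - 1*10))² = (-(5 - 10))² = (-1*(-5))² = 5² = 25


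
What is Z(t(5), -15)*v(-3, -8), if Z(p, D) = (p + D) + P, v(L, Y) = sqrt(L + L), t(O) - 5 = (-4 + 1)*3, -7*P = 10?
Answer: -143*I*sqrt(6)/7 ≈ -50.04*I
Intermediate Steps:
P = -10/7 (P = -1/7*10 = -10/7 ≈ -1.4286)
t(O) = -4 (t(O) = 5 + (-4 + 1)*3 = 5 - 3*3 = 5 - 9 = -4)
v(L, Y) = sqrt(2)*sqrt(L) (v(L, Y) = sqrt(2*L) = sqrt(2)*sqrt(L))
Z(p, D) = -10/7 + D + p (Z(p, D) = (p + D) - 10/7 = (D + p) - 10/7 = -10/7 + D + p)
Z(t(5), -15)*v(-3, -8) = (-10/7 - 15 - 4)*(sqrt(2)*sqrt(-3)) = -143*sqrt(2)*I*sqrt(3)/7 = -143*I*sqrt(6)/7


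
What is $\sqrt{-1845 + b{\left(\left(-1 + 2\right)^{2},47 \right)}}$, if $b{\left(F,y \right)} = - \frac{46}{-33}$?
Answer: $\frac{i \sqrt{2007687}}{33} \approx 42.937 i$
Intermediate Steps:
$b{\left(F,y \right)} = \frac{46}{33}$ ($b{\left(F,y \right)} = \left(-46\right) \left(- \frac{1}{33}\right) = \frac{46}{33}$)
$\sqrt{-1845 + b{\left(\left(-1 + 2\right)^{2},47 \right)}} = \sqrt{-1845 + \frac{46}{33}} = \sqrt{- \frac{60839}{33}} = \frac{i \sqrt{2007687}}{33}$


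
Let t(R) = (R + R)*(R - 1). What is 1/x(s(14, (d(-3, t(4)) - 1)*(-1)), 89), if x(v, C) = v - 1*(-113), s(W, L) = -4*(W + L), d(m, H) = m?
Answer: 1/41 ≈ 0.024390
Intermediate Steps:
t(R) = 2*R*(-1 + R) (t(R) = (2*R)*(-1 + R) = 2*R*(-1 + R))
s(W, L) = -4*L - 4*W (s(W, L) = -4*(L + W) = -4*L - 4*W)
x(v, C) = 113 + v (x(v, C) = v + 113 = 113 + v)
1/x(s(14, (d(-3, t(4)) - 1)*(-1)), 89) = 1/(113 + (-4*(-3 - 1)*(-1) - 4*14)) = 1/(113 + (-(-16)*(-1) - 56)) = 1/(113 + (-4*4 - 56)) = 1/(113 + (-16 - 56)) = 1/(113 - 72) = 1/41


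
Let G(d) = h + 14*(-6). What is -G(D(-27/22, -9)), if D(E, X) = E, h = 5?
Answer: 79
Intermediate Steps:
G(d) = -79 (G(d) = 5 + 14*(-6) = 5 - 84 = -79)
-G(D(-27/22, -9)) = -1*(-79) = 79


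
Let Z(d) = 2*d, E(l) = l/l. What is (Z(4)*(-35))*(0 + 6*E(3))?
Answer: -1680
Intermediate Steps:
E(l) = 1
(Z(4)*(-35))*(0 + 6*E(3)) = ((2*4)*(-35))*(0 + 6*1) = (8*(-35))*(0 + 6) = -280*6 = -1680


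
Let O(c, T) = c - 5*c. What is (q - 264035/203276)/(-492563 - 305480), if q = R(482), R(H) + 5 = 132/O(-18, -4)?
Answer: 2723227/486668966604 ≈ 5.5956e-6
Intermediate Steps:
O(c, T) = -4*c
R(H) = -19/6 (R(H) = -5 + 132/((-4*(-18))) = -5 + 132/72 = -5 + 132*(1/72) = -5 + 11/6 = -19/6)
q = -19/6 ≈ -3.1667
(q - 264035/203276)/(-492563 - 305480) = (-19/6 - 264035/203276)/(-492563 - 305480) = (-19/6 - 264035*1/203276)/(-798043) = (-19/6 - 264035/203276)*(-1/798043) = -2723227/609828*(-1/798043) = 2723227/486668966604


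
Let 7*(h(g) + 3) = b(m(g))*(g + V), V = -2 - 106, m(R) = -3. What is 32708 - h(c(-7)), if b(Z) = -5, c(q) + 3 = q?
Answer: 228387/7 ≈ 32627.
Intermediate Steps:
V = -108
c(q) = -3 + q
h(g) = 519/7 - 5*g/7 (h(g) = -3 + (-5*(g - 108))/7 = -3 + (-5*(-108 + g))/7 = -3 + (540 - 5*g)/7 = -3 + (540/7 - 5*g/7) = 519/7 - 5*g/7)
32708 - h(c(-7)) = 32708 - (519/7 - 5*(-3 - 7)/7) = 32708 - (519/7 - 5/7*(-10)) = 32708 - (519/7 + 50/7) = 32708 - 1*569/7 = 32708 - 569/7 = 228387/7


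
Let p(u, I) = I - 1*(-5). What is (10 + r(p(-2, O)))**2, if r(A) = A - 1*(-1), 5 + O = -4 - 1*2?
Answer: 25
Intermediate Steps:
O = -11 (O = -5 + (-4 - 1*2) = -5 + (-4 - 2) = -5 - 6 = -11)
p(u, I) = 5 + I (p(u, I) = I + 5 = 5 + I)
r(A) = 1 + A (r(A) = A + 1 = 1 + A)
(10 + r(p(-2, O)))**2 = (10 + (1 + (5 - 11)))**2 = (10 + (1 - 6))**2 = (10 - 5)**2 = 5**2 = 25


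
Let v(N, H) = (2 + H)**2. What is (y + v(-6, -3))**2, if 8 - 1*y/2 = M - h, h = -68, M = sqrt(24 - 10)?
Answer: 14217 + 476*sqrt(14) ≈ 15998.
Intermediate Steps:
M = sqrt(14) ≈ 3.7417
y = -120 - 2*sqrt(14) (y = 16 - 2*(sqrt(14) - 1*(-68)) = 16 - 2*(sqrt(14) + 68) = 16 - 2*(68 + sqrt(14)) = 16 + (-136 - 2*sqrt(14)) = -120 - 2*sqrt(14) ≈ -127.48)
(y + v(-6, -3))**2 = ((-120 - 2*sqrt(14)) + (2 - 3)**2)**2 = ((-120 - 2*sqrt(14)) + (-1)**2)**2 = ((-120 - 2*sqrt(14)) + 1)**2 = (-119 - 2*sqrt(14))**2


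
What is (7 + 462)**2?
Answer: 219961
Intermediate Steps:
(7 + 462)**2 = 469**2 = 219961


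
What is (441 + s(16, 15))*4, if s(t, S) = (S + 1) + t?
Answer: 1892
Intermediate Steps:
s(t, S) = 1 + S + t (s(t, S) = (1 + S) + t = 1 + S + t)
(441 + s(16, 15))*4 = (441 + (1 + 15 + 16))*4 = (441 + 32)*4 = 473*4 = 1892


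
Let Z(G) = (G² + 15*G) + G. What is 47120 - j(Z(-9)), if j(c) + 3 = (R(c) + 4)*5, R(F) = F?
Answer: 47418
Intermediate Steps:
Z(G) = G² + 16*G
j(c) = 17 + 5*c (j(c) = -3 + (c + 4)*5 = -3 + (4 + c)*5 = -3 + (20 + 5*c) = 17 + 5*c)
47120 - j(Z(-9)) = 47120 - (17 + 5*(-9*(16 - 9))) = 47120 - (17 + 5*(-9*7)) = 47120 - (17 + 5*(-63)) = 47120 - (17 - 315) = 47120 - 1*(-298) = 47120 + 298 = 47418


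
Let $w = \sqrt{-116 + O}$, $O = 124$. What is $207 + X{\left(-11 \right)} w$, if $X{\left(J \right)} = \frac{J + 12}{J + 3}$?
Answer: $207 - \frac{\sqrt{2}}{4} \approx 206.65$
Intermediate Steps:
$X{\left(J \right)} = \frac{12 + J}{3 + J}$
$w = 2 \sqrt{2}$ ($w = \sqrt{-116 + 124} = \sqrt{8} = 2 \sqrt{2} \approx 2.8284$)
$207 + X{\left(-11 \right)} w = 207 + \frac{12 - 11}{3 - 11} \cdot 2 \sqrt{2} = 207 + \frac{1}{-8} \cdot 1 \cdot 2 \sqrt{2} = 207 + \left(- \frac{1}{8}\right) 1 \cdot 2 \sqrt{2} = 207 - \frac{2 \sqrt{2}}{8} = 207 - \frac{\sqrt{2}}{4}$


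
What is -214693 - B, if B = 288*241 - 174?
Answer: -283927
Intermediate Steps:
B = 69234 (B = 69408 - 174 = 69234)
-214693 - B = -214693 - 1*69234 = -214693 - 69234 = -283927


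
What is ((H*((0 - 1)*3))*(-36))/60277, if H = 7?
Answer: 108/8611 ≈ 0.012542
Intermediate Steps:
((H*((0 - 1)*3))*(-36))/60277 = ((7*((0 - 1)*3))*(-36))/60277 = ((7*(-1*3))*(-36))*(1/60277) = ((7*(-3))*(-36))*(1/60277) = -21*(-36)*(1/60277) = 756*(1/60277) = 108/8611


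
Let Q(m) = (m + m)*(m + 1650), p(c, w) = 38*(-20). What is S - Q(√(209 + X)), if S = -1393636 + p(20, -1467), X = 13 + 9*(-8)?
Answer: -1394696 - 16500*√6 ≈ -1.4351e+6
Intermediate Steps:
X = -59 (X = 13 - 72 = -59)
p(c, w) = -760
Q(m) = 2*m*(1650 + m) (Q(m) = (2*m)*(1650 + m) = 2*m*(1650 + m))
S = -1394396 (S = -1393636 - 760 = -1394396)
S - Q(√(209 + X)) = -1394396 - 2*√(209 - 59)*(1650 + √(209 - 59)) = -1394396 - 2*√150*(1650 + √150) = -1394396 - 2*5*√6*(1650 + 5*√6) = -1394396 - 10*√6*(1650 + 5*√6)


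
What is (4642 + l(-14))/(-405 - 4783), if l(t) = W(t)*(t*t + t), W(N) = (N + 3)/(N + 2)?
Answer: -28853/31128 ≈ -0.92691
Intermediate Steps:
W(N) = (3 + N)/(2 + N)
l(t) = (3 + t)*(t + t**2)/(2 + t) (l(t) = ((3 + t)/(2 + t))*(t*t + t) = ((3 + t)/(2 + t))*(t**2 + t) = ((3 + t)/(2 + t))*(t + t**2) = (3 + t)*(t + t**2)/(2 + t))
(4642 + l(-14))/(-405 - 4783) = (4642 - 14*(1 - 14)*(3 - 14)/(2 - 14))/(-405 - 4783) = (4642 - 14*(-13)*(-11)/(-12))/(-5188) = (4642 - 14*(-1/12)*(-13)*(-11))*(-1/5188) = (4642 + 1001/6)*(-1/5188) = (28853/6)*(-1/5188) = -28853/31128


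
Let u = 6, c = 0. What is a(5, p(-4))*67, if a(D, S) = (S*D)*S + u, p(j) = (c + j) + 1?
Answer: 3417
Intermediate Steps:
p(j) = 1 + j (p(j) = (0 + j) + 1 = j + 1 = 1 + j)
a(D, S) = 6 + D*S² (a(D, S) = (S*D)*S + 6 = (D*S)*S + 6 = D*S² + 6 = 6 + D*S²)
a(5, p(-4))*67 = (6 + 5*(1 - 4)²)*67 = (6 + 5*(-3)²)*67 = (6 + 5*9)*67 = (6 + 45)*67 = 51*67 = 3417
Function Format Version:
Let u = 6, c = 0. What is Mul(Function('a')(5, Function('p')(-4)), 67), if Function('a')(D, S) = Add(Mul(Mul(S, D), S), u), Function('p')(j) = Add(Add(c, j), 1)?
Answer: 3417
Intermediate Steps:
Function('p')(j) = Add(1, j) (Function('p')(j) = Add(Add(0, j), 1) = Add(j, 1) = Add(1, j))
Function('a')(D, S) = Add(6, Mul(D, Pow(S, 2))) (Function('a')(D, S) = Add(Mul(Mul(S, D), S), 6) = Add(Mul(Mul(D, S), S), 6) = Add(Mul(D, Pow(S, 2)), 6) = Add(6, Mul(D, Pow(S, 2))))
Mul(Function('a')(5, Function('p')(-4)), 67) = Mul(Add(6, Mul(5, Pow(Add(1, -4), 2))), 67) = Mul(Add(6, Mul(5, Pow(-3, 2))), 67) = Mul(Add(6, Mul(5, 9)), 67) = Mul(Add(6, 45), 67) = Mul(51, 67) = 3417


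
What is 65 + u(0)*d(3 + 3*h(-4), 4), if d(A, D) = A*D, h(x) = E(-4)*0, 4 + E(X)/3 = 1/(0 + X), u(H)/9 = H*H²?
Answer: 65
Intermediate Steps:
u(H) = 9*H³ (u(H) = 9*(H*H²) = 9*H³)
E(X) = -12 + 3/X (E(X) = -12 + 3/(0 + X) = -12 + 3/X)
h(x) = 0 (h(x) = (-12 + 3/(-4))*0 = (-12 + 3*(-¼))*0 = (-12 - ¾)*0 = -51/4*0 = 0)
65 + u(0)*d(3 + 3*h(-4), 4) = 65 + (9*0³)*((3 + 3*0)*4) = 65 + (9*0)*((3 + 0)*4) = 65 + 0*(3*4) = 65 + 0*12 = 65 + 0 = 65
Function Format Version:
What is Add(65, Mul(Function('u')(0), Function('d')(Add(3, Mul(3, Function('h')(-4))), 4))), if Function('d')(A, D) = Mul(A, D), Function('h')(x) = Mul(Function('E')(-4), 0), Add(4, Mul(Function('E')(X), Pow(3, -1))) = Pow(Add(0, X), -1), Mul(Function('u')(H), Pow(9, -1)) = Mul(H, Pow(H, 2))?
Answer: 65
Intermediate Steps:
Function('u')(H) = Mul(9, Pow(H, 3)) (Function('u')(H) = Mul(9, Mul(H, Pow(H, 2))) = Mul(9, Pow(H, 3)))
Function('E')(X) = Add(-12, Mul(3, Pow(X, -1))) (Function('E')(X) = Add(-12, Mul(3, Pow(Add(0, X), -1))) = Add(-12, Mul(3, Pow(X, -1))))
Function('h')(x) = 0 (Function('h')(x) = Mul(Add(-12, Mul(3, Pow(-4, -1))), 0) = Mul(Add(-12, Mul(3, Rational(-1, 4))), 0) = Mul(Add(-12, Rational(-3, 4)), 0) = Mul(Rational(-51, 4), 0) = 0)
Add(65, Mul(Function('u')(0), Function('d')(Add(3, Mul(3, Function('h')(-4))), 4))) = Add(65, Mul(Mul(9, Pow(0, 3)), Mul(Add(3, Mul(3, 0)), 4))) = Add(65, Mul(Mul(9, 0), Mul(Add(3, 0), 4))) = Add(65, Mul(0, Mul(3, 4))) = Add(65, Mul(0, 12)) = Add(65, 0) = 65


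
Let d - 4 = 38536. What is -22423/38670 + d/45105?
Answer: 31930159/116280690 ≈ 0.27460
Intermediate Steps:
d = 38540 (d = 4 + 38536 = 38540)
-22423/38670 + d/45105 = -22423/38670 + 38540/45105 = -22423*1/38670 + 38540*(1/45105) = -22423/38670 + 7708/9021 = 31930159/116280690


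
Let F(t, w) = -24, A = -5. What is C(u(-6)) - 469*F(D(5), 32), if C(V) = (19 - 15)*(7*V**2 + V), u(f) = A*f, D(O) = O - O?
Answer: 36576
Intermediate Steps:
D(O) = 0
u(f) = -5*f
C(V) = 4*V + 28*V**2 (C(V) = 4*(V + 7*V**2) = 4*V + 28*V**2)
C(u(-6)) - 469*F(D(5), 32) = 4*(-5*(-6))*(1 + 7*(-5*(-6))) - 469*(-24) = 4*30*(1 + 7*30) + 11256 = 4*30*(1 + 210) + 11256 = 4*30*211 + 11256 = 25320 + 11256 = 36576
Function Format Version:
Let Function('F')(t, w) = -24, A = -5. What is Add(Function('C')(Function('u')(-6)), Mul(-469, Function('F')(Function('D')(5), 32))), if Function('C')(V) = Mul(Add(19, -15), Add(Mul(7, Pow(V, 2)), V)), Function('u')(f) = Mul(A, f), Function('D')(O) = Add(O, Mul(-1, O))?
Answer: 36576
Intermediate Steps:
Function('D')(O) = 0
Function('u')(f) = Mul(-5, f)
Function('C')(V) = Add(Mul(4, V), Mul(28, Pow(V, 2))) (Function('C')(V) = Mul(4, Add(V, Mul(7, Pow(V, 2)))) = Add(Mul(4, V), Mul(28, Pow(V, 2))))
Add(Function('C')(Function('u')(-6)), Mul(-469, Function('F')(Function('D')(5), 32))) = Add(Mul(4, Mul(-5, -6), Add(1, Mul(7, Mul(-5, -6)))), Mul(-469, -24)) = Add(Mul(4, 30, Add(1, Mul(7, 30))), 11256) = Add(Mul(4, 30, Add(1, 210)), 11256) = Add(Mul(4, 30, 211), 11256) = Add(25320, 11256) = 36576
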